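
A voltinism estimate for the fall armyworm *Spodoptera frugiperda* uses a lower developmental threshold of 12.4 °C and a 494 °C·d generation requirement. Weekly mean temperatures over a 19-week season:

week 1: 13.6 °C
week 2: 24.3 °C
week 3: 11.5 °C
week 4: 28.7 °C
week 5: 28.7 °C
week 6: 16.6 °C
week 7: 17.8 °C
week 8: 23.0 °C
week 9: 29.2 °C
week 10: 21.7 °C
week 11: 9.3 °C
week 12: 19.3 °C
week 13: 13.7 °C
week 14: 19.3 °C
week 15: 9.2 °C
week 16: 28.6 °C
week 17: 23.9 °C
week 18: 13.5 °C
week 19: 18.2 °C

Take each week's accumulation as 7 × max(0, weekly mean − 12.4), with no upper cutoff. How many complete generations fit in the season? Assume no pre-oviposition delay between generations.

2 generations

Weekly DD (7 × max(0, T̄ − 12.4)): 8.4, 83.3, 0.0, 114.1, 114.1, 29.4, 37.8, 74.2, 117.6, 65.1, 0.0, 48.3, 9.1, 48.3, 0.0, 113.4, 80.5, 7.7, 40.6.
Season total = 991.9 DD.
Complete generations = ⌊991.9 / 494⌋ = 2.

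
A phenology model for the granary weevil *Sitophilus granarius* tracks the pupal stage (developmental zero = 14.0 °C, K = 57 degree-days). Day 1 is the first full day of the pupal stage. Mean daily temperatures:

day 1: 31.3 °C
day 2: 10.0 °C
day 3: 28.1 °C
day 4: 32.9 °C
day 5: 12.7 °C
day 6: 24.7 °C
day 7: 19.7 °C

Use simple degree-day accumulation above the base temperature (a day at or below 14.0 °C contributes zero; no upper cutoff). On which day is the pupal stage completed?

day 6

Daily DD above 14.0 °C: 17.3, 0.0, 14.1, 18.9, 0.0, 10.7, 5.7.
Cumulative: 17.3, 17.3, 31.4, 50.3, 50.3, 61.0, 66.7.
The total first reaches 57 DD on day 6.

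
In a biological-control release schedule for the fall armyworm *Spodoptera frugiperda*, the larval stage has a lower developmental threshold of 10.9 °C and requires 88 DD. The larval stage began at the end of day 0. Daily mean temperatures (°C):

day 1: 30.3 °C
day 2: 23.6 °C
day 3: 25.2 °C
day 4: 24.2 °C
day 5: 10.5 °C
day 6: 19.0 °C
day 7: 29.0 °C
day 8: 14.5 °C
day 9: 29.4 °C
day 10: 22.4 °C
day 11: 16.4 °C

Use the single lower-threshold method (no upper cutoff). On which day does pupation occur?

day 8

Daily DD above 10.9 °C: 19.4, 12.7, 14.3, 13.3, 0.0, 8.1, 18.1, 3.6, 18.5, 11.5, 5.5.
Cumulative: 19.4, 32.1, 46.4, 59.7, 59.7, 67.8, 85.9, 89.5, 108.0, 119.5, 125.0.
The total first reaches 88 DD on day 8.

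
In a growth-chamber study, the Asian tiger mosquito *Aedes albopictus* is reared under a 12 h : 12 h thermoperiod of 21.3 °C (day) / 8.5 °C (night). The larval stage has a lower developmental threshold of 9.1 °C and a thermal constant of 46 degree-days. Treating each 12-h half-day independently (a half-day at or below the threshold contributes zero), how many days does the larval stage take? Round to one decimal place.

7.5 days

Day half: max(0, 21.3 − 9.1) × 0.5 = 12.2 × 0.5 = 6.10 DD.
Night half: max(0, 8.5 − 9.1) × 0.5 = 0.0 × 0.5 = 0.00 DD.
Per 24 h: 6.10 DD/day.
Duration = 46 / 6.10 = 7.541 ≈ 7.5 days.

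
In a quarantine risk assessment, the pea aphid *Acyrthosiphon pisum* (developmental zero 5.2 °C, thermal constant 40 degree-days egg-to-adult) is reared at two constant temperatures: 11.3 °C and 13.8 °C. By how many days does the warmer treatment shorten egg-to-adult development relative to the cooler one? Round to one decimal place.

At 11.3 °C: 40 / (11.3 − 5.2) = 40 / 6.1 = 6.557 d.
At 13.8 °C: 40 / (13.8 − 5.2) = 40 / 8.6 = 4.651 d.
Difference = |6.557 − 4.651| = 1.906 ≈ 1.9 days.

1.9 days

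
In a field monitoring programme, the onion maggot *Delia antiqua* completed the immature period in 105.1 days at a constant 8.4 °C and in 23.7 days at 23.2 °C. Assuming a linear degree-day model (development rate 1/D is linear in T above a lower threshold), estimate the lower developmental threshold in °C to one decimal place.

Under the model K = D·(T − T_b), so D₁·(T₁ − T_b) = D₂·(T₂ − T_b).
105.1·(8.4 − T_b) = 23.7·(23.2 − T_b)
T_b = (105.1·8.4 − 23.7·23.2) / (105.1 − 23.7) = 333.00 / 81.4 = 4.091 °C ≈ 4.1 °C.

4.1 °C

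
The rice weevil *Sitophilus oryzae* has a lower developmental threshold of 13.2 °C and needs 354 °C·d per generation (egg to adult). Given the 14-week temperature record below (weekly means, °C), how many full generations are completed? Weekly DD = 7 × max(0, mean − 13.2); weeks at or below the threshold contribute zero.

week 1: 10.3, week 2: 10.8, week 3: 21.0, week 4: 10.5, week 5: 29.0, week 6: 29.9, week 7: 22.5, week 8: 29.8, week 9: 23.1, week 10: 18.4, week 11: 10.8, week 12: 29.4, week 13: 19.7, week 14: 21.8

Weekly DD (7 × max(0, T̄ − 13.2)): 0.0, 0.0, 54.6, 0.0, 110.6, 116.9, 65.1, 116.2, 69.3, 36.4, 0.0, 113.4, 45.5, 60.2.
Season total = 788.2 DD.
Complete generations = ⌊788.2 / 354⌋ = 2.

2 generations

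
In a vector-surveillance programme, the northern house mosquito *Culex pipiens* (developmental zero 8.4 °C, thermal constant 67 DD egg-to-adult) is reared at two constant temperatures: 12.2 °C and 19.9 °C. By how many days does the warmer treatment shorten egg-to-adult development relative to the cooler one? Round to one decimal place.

At 12.2 °C: 67 / (12.2 − 8.4) = 67 / 3.8 = 17.632 d.
At 19.9 °C: 67 / (19.9 − 8.4) = 67 / 11.5 = 5.826 d.
Difference = |17.632 − 5.826| = 11.805 ≈ 11.8 days.

11.8 days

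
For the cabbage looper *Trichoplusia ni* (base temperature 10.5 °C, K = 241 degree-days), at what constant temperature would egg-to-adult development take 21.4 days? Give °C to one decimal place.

21.8 °C

Required daily accumulation = 241 / 21.4 = 11.262 DD/day.
T = T_base + 11.262 = 10.5 + 11.262 = 21.762 ≈ 21.8 °C.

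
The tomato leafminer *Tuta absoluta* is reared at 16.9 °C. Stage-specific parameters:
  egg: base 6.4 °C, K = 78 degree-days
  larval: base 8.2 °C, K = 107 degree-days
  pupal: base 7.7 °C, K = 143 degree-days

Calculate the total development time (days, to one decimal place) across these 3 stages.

egg: 78 / (16.9 − 6.4) = 78 / 10.5 = 7.429 d.
larval: 107 / (16.9 − 8.2) = 107 / 8.7 = 12.299 d.
pupal: 143 / (16.9 − 7.7) = 143 / 9.2 = 15.543 d.
Sum = 35.271 ≈ 35.3 days.

35.3 days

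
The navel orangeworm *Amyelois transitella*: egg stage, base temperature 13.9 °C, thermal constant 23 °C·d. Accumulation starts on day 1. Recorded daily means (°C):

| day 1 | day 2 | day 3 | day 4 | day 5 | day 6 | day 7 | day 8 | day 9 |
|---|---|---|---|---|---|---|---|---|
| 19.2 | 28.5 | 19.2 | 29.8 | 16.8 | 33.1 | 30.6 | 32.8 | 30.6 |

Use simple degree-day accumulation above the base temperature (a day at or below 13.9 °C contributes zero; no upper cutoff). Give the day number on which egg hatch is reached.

day 3

Daily DD above 13.9 °C: 5.3, 14.6, 5.3, 15.9, 2.9, 19.2, 16.7, 18.9, 16.7.
Cumulative: 5.3, 19.9, 25.2, 41.1, 44.0, 63.2, 79.9, 98.8, 115.5.
The total first reaches 23 DD on day 3.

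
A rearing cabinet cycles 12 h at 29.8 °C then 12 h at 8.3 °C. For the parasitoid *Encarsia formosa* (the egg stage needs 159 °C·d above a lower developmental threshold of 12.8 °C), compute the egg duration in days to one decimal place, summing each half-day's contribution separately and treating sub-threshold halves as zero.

18.7 days

Day half: max(0, 29.8 − 12.8) × 0.5 = 17.0 × 0.5 = 8.50 DD.
Night half: max(0, 8.3 − 12.8) × 0.5 = 0.0 × 0.5 = 0.00 DD.
Per 24 h: 8.50 DD/day.
Duration = 159 / 8.50 = 18.706 ≈ 18.7 days.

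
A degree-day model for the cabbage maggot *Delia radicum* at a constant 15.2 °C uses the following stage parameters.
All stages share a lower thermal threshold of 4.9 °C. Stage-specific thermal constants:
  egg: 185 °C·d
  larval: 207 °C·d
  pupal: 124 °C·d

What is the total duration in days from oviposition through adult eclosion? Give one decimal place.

50.1 days

Daily accumulation at 15.2 °C = 15.2 − 4.9 = 10.3 DD/day.
Total K = 185 + 207 + 124 = 516 DD.
Total duration = 516 / 10.3 = 50.097 ≈ 50.1 days.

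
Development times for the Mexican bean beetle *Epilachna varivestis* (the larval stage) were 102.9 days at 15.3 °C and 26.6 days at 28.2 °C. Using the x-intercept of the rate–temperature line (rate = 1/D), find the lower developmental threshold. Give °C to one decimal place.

10.8 °C

Equal thermal constants: D₁(T₁ − T_b) = D₂(T₂ − T_b).
102.9·(15.3 − T_b) = 26.6·(28.2 − T_b)
T_b = (102.9·15.3 − 26.6·28.2) / (102.9 − 26.6) = 824.25 / 76.3 = 10.803 °C ≈ 10.8 °C.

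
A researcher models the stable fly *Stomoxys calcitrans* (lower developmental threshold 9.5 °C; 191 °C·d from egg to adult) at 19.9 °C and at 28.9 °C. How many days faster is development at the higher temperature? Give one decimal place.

At 19.9 °C: 191 / (19.9 − 9.5) = 191 / 10.4 = 18.365 d.
At 28.9 °C: 191 / (28.9 − 9.5) = 191 / 19.4 = 9.845 d.
Difference = |18.365 − 9.845| = 8.520 ≈ 8.5 days.

8.5 days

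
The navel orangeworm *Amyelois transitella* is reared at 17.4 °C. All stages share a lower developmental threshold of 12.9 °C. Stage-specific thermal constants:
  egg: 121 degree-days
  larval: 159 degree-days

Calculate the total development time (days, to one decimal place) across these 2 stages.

62.2 days

Daily accumulation at 17.4 °C = 17.4 − 12.9 = 4.5 DD/day.
Total K = 121 + 159 = 280 DD.
Total duration = 280 / 4.5 = 62.222 ≈ 62.2 days.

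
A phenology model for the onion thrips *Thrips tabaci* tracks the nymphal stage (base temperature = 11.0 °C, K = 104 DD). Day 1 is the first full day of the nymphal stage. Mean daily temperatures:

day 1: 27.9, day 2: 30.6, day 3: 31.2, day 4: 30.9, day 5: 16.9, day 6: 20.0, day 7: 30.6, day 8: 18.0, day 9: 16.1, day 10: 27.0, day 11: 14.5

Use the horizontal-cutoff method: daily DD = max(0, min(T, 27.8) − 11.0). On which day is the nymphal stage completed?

day 8

Daily DD above 11.0 °C (capped at 16.8): 16.8, 16.8, 16.8, 16.8, 5.9, 9.0, 16.8, 7.0, 5.1, 16.0, 3.5.
Cumulative: 16.8, 33.6, 50.4, 67.2, 73.1, 82.1, 98.9, 105.9, 111.0, 127.0, 130.5.
The total first reaches 104 DD on day 8.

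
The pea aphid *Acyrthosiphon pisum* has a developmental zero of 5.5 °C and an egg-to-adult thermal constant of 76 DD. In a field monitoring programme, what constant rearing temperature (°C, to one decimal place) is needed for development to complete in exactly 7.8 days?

15.2 °C

Required daily accumulation = 76 / 7.8 = 9.744 DD/day.
T = T_base + 9.744 = 5.5 + 9.744 = 15.244 ≈ 15.2 °C.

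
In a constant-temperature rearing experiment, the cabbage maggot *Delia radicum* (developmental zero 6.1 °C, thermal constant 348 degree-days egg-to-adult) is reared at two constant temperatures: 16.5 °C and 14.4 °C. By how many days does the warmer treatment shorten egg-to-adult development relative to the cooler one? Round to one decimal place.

8.5 days

At 16.5 °C: 348 / (16.5 − 6.1) = 348 / 10.4 = 33.462 d.
At 14.4 °C: 348 / (14.4 − 6.1) = 348 / 8.3 = 41.928 d.
Difference = |33.462 − 41.928| = 8.466 ≈ 8.5 days.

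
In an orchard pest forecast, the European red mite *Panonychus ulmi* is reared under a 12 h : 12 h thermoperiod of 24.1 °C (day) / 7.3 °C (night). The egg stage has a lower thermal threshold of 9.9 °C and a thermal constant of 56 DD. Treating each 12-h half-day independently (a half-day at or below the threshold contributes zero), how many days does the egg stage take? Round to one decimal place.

7.9 days

Day half: max(0, 24.1 − 9.9) × 0.5 = 14.2 × 0.5 = 7.10 DD.
Night half: max(0, 7.3 − 9.9) × 0.5 = 0.0 × 0.5 = 0.00 DD.
Per 24 h: 7.10 DD/day.
Duration = 56 / 7.10 = 7.887 ≈ 7.9 days.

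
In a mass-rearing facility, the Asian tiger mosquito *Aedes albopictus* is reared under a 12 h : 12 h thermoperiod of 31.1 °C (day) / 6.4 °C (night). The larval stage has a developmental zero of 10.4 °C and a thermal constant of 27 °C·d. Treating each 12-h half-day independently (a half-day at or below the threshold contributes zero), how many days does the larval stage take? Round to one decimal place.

2.6 days

Day half: max(0, 31.1 − 10.4) × 0.5 = 20.7 × 0.5 = 10.35 DD.
Night half: max(0, 6.4 − 10.4) × 0.5 = 0.0 × 0.5 = 0.00 DD.
Per 24 h: 10.35 DD/day.
Duration = 27 / 10.35 = 2.609 ≈ 2.6 days.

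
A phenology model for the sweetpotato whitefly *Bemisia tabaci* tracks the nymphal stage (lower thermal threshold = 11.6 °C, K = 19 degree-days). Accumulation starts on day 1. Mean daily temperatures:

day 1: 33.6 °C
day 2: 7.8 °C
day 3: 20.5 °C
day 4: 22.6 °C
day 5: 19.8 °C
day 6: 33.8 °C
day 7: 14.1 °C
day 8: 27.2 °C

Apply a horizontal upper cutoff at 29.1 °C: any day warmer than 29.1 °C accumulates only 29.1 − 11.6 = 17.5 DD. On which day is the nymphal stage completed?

Daily DD above 11.6 °C (capped at 17.5): 17.5, 0.0, 8.9, 11.0, 8.2, 17.5, 2.5, 15.6.
Cumulative: 17.5, 17.5, 26.4, 37.4, 45.6, 63.1, 65.6, 81.2.
The total first reaches 19 DD on day 3.

day 3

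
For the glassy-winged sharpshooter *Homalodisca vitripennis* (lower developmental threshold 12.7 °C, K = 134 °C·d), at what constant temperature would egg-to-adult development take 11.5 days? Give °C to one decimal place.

24.4 °C

Required daily accumulation = 134 / 11.5 = 11.652 DD/day.
T = T_base + 11.652 = 12.7 + 11.652 = 24.352 ≈ 24.4 °C.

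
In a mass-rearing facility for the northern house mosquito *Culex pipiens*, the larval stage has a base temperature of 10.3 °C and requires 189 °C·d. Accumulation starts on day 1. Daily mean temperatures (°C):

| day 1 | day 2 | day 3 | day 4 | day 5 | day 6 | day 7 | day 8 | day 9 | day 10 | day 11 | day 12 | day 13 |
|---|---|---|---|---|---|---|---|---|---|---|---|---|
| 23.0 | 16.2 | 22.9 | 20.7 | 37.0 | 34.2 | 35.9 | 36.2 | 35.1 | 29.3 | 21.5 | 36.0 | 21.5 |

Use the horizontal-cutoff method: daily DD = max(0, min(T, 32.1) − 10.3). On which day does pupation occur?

day 12

Daily DD above 10.3 °C (capped at 21.8): 12.7, 5.9, 12.6, 10.4, 21.8, 21.8, 21.8, 21.8, 21.8, 19.0, 11.2, 21.8, 11.2.
Cumulative: 12.7, 18.6, 31.2, 41.6, 63.4, 85.2, 107.0, 128.8, 150.6, 169.6, 180.8, 202.6, 213.8.
The total first reaches 189 DD on day 12.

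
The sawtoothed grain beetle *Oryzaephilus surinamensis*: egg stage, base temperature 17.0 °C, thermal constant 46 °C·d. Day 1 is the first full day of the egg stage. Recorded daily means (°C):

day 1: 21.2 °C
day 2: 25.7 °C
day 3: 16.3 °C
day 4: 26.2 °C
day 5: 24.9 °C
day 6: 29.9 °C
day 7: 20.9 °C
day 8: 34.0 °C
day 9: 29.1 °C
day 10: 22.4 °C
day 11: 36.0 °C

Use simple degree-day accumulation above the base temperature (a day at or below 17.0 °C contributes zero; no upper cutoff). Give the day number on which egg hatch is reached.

Daily DD above 17.0 °C: 4.2, 8.7, 0.0, 9.2, 7.9, 12.9, 3.9, 17.0, 12.1, 5.4, 19.0.
Cumulative: 4.2, 12.9, 12.9, 22.1, 30.0, 42.9, 46.8, 63.8, 75.9, 81.3, 100.3.
The total first reaches 46 DD on day 7.

day 7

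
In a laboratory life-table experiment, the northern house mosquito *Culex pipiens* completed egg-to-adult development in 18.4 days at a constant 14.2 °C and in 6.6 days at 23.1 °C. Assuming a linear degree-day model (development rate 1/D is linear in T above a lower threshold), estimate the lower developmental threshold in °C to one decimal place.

Equal thermal constants: D₁(T₁ − T_b) = D₂(T₂ − T_b).
18.4·(14.2 − T_b) = 6.6·(23.1 − T_b)
T_b = (18.4·14.2 − 6.6·23.1) / (18.4 − 6.6) = 108.82 / 11.8 = 9.222 °C ≈ 9.2 °C.

9.2 °C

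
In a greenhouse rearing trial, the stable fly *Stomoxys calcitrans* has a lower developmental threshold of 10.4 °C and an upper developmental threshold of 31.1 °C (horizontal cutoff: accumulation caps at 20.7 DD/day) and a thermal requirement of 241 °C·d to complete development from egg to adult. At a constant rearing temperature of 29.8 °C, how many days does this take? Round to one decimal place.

Daily accumulation = 29.8 − 10.4 = 19.4 DD/day.
Duration = 241 / 19.4 = 12.423 ≈ 12.4 days.

12.4 days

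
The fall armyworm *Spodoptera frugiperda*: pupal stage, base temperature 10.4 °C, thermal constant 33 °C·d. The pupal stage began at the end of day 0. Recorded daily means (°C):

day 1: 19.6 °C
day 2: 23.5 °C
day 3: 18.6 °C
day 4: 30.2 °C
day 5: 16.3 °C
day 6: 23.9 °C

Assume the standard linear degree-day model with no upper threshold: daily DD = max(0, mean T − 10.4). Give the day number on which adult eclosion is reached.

day 4

Daily DD above 10.4 °C: 9.2, 13.1, 8.2, 19.8, 5.9, 13.5.
Cumulative: 9.2, 22.3, 30.5, 50.3, 56.2, 69.7.
The total first reaches 33 DD on day 4.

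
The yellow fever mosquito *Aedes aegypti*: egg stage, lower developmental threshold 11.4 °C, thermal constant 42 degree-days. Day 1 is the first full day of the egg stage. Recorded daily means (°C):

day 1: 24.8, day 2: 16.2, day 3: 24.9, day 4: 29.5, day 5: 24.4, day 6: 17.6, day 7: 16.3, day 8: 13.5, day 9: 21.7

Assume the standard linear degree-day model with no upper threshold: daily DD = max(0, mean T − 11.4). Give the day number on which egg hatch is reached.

Daily DD above 11.4 °C: 13.4, 4.8, 13.5, 18.1, 13.0, 6.2, 4.9, 2.1, 10.3.
Cumulative: 13.4, 18.2, 31.7, 49.8, 62.8, 69.0, 73.9, 76.0, 86.3.
The total first reaches 42 DD on day 4.

day 4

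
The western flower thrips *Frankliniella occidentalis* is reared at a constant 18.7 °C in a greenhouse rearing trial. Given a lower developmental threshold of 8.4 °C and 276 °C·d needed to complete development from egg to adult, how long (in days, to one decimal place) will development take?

Daily accumulation = 18.7 − 8.4 = 10.3 DD/day.
Duration = 276 / 10.3 = 26.796 ≈ 26.8 days.

26.8 days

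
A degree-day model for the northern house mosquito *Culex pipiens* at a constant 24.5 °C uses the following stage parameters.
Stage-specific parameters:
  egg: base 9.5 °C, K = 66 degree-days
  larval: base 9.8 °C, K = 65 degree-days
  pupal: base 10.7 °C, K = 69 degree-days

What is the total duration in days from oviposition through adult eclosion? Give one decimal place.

egg: 66 / (24.5 − 9.5) = 66 / 15.0 = 4.400 d.
larval: 65 / (24.5 − 9.8) = 65 / 14.7 = 4.422 d.
pupal: 69 / (24.5 − 10.7) = 69 / 13.8 = 5.000 d.
Sum = 13.822 ≈ 13.8 days.

13.8 days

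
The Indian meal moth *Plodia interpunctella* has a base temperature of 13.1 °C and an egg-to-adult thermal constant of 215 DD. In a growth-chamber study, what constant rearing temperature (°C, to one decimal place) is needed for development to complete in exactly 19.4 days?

24.2 °C

Required daily accumulation = 215 / 19.4 = 11.082 DD/day.
T = T_base + 11.082 = 13.1 + 11.082 = 24.182 ≈ 24.2 °C.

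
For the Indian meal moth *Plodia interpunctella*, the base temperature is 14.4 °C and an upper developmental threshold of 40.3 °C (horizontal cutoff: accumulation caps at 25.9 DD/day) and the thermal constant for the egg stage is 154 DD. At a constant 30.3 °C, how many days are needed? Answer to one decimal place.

Daily accumulation = 30.3 − 14.4 = 15.9 DD/day.
Duration = 154 / 15.9 = 9.686 ≈ 9.7 days.

9.7 days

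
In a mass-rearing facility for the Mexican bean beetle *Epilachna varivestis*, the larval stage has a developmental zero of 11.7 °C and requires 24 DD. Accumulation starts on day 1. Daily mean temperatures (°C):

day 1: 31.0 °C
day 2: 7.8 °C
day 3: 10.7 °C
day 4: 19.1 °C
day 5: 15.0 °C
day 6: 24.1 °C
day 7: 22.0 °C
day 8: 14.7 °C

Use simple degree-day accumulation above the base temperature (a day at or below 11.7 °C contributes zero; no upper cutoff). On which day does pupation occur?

day 4

Daily DD above 11.7 °C: 19.3, 0.0, 0.0, 7.4, 3.3, 12.4, 10.3, 3.0.
Cumulative: 19.3, 19.3, 19.3, 26.7, 30.0, 42.4, 52.7, 55.7.
The total first reaches 24 DD on day 4.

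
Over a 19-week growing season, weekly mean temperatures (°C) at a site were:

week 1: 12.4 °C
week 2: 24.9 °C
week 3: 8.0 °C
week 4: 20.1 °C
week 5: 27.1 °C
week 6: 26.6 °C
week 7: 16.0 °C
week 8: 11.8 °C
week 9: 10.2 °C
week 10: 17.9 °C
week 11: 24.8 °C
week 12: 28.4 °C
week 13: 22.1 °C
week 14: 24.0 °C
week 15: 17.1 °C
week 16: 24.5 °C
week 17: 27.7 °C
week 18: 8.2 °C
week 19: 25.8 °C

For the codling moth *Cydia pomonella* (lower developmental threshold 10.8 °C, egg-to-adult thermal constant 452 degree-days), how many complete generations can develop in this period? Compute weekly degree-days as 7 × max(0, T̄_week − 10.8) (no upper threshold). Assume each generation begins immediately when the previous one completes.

Weekly DD (7 × max(0, T̄ − 10.8)): 11.2, 98.7, 0.0, 65.1, 114.1, 110.6, 36.4, 7.0, 0.0, 49.7, 98.0, 123.2, 79.1, 92.4, 44.1, 95.9, 118.3, 0.0, 105.0.
Season total = 1248.8 DD.
Complete generations = ⌊1248.8 / 452⌋ = 2.

2 generations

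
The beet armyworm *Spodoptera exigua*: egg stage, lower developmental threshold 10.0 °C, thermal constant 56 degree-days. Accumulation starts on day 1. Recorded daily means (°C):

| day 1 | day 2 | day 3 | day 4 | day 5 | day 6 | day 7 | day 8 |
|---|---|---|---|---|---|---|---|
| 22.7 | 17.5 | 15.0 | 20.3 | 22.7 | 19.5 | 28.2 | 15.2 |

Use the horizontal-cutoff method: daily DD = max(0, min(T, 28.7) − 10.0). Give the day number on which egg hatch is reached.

Daily DD above 10.0 °C (capped at 18.7): 12.7, 7.5, 5.0, 10.3, 12.7, 9.5, 18.2, 5.2.
Cumulative: 12.7, 20.2, 25.2, 35.5, 48.2, 57.7, 75.9, 81.1.
The total first reaches 56 DD on day 6.

day 6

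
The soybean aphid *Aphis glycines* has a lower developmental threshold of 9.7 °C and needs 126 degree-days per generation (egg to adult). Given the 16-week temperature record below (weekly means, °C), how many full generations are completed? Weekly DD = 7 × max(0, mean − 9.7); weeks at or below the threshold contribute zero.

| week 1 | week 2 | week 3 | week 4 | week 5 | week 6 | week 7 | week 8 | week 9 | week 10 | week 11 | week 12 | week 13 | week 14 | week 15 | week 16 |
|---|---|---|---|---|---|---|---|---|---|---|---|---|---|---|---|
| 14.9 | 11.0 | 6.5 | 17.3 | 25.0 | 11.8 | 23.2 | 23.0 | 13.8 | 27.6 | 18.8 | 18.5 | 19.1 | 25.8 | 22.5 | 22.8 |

8 generations

Weekly DD (7 × max(0, T̄ − 9.7)): 36.4, 9.1, 0.0, 53.2, 107.1, 14.7, 94.5, 93.1, 28.7, 125.3, 63.7, 61.6, 65.8, 112.7, 89.6, 91.7.
Season total = 1047.2 DD.
Complete generations = ⌊1047.2 / 126⌋ = 8.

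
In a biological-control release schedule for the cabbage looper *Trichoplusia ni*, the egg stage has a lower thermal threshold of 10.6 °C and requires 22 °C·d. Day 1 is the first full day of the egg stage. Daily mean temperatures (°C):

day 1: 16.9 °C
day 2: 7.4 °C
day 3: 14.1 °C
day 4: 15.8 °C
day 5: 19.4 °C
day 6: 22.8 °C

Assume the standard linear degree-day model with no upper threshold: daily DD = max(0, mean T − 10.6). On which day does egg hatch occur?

day 5

Daily DD above 10.6 °C: 6.3, 0.0, 3.5, 5.2, 8.8, 12.2.
Cumulative: 6.3, 6.3, 9.8, 15.0, 23.8, 36.0.
The total first reaches 22 DD on day 5.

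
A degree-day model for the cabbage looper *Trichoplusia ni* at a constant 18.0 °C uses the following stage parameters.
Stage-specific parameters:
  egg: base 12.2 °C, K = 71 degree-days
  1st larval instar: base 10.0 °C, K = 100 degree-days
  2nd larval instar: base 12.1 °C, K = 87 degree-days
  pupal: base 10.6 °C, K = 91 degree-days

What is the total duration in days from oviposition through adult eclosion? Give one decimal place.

egg: 71 / (18.0 − 12.2) = 71 / 5.8 = 12.241 d.
1st larval instar: 100 / (18.0 − 10.0) = 100 / 8.0 = 12.500 d.
2nd larval instar: 87 / (18.0 − 12.1) = 87 / 5.9 = 14.746 d.
pupal: 91 / (18.0 − 10.6) = 91 / 7.4 = 12.297 d.
Sum = 51.784 ≈ 51.8 days.

51.8 days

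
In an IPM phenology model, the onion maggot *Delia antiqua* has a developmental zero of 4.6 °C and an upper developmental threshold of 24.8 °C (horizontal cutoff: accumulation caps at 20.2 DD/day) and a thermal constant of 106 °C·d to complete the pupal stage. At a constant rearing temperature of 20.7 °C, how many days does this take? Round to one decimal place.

Daily accumulation = 20.7 − 4.6 = 16.1 DD/day.
Duration = 106 / 16.1 = 6.584 ≈ 6.6 days.

6.6 days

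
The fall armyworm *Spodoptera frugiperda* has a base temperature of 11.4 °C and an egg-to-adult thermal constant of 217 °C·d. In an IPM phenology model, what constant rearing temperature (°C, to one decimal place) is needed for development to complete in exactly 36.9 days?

Required daily accumulation = 217 / 36.9 = 5.881 DD/day.
T = T_base + 5.881 = 11.4 + 5.881 = 17.281 ≈ 17.3 °C.

17.3 °C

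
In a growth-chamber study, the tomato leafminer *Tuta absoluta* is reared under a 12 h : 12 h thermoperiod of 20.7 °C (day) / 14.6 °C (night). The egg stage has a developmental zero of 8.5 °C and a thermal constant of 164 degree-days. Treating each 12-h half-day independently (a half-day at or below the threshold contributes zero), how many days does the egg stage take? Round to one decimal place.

17.9 days

Day half: max(0, 20.7 − 8.5) × 0.5 = 12.2 × 0.5 = 6.10 DD.
Night half: max(0, 14.6 − 8.5) × 0.5 = 6.1 × 0.5 = 3.05 DD.
Per 24 h: 9.15 DD/day.
Duration = 164 / 9.15 = 17.923 ≈ 17.9 days.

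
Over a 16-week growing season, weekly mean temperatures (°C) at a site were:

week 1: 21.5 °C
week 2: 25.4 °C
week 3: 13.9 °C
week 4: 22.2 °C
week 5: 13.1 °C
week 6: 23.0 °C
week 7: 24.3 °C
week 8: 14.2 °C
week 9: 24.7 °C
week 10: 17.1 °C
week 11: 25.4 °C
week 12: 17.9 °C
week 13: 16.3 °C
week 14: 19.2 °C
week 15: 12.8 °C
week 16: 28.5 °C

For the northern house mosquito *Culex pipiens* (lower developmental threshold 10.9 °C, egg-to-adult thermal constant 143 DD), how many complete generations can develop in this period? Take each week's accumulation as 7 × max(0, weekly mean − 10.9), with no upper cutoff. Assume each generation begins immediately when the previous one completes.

Weekly DD (7 × max(0, T̄ − 10.9)): 74.2, 101.5, 21.0, 79.1, 15.4, 84.7, 93.8, 23.1, 96.6, 43.4, 101.5, 49.0, 37.8, 58.1, 13.3, 123.2.
Season total = 1015.7 DD.
Complete generations = ⌊1015.7 / 143⌋ = 7.

7 generations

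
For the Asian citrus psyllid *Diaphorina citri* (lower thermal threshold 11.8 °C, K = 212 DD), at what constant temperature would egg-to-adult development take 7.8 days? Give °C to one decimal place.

Required daily accumulation = 212 / 7.8 = 27.179 DD/day.
T = T_base + 27.179 = 11.8 + 27.179 = 38.979 ≈ 39.0 °C.

39.0 °C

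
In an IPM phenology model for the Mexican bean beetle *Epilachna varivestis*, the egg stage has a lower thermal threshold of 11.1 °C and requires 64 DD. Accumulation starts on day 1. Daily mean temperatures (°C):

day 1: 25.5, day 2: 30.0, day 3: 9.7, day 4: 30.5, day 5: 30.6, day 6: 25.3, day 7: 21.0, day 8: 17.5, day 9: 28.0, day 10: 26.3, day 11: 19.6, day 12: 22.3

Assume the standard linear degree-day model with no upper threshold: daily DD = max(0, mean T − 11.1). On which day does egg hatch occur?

Daily DD above 11.1 °C: 14.4, 18.9, 0.0, 19.4, 19.5, 14.2, 9.9, 6.4, 16.9, 15.2, 8.5, 11.2.
Cumulative: 14.4, 33.3, 33.3, 52.7, 72.2, 86.4, 96.3, 102.7, 119.6, 134.8, 143.3, 154.5.
The total first reaches 64 DD on day 5.

day 5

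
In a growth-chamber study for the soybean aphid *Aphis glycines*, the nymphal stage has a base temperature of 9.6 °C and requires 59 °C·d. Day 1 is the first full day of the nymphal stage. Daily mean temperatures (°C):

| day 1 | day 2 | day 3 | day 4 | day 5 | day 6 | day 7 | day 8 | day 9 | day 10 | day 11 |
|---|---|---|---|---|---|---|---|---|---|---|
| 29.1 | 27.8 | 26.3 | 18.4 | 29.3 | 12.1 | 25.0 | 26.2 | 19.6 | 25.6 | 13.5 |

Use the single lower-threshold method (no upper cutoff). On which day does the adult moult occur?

day 4

Daily DD above 9.6 °C: 19.5, 18.2, 16.7, 8.8, 19.7, 2.5, 15.4, 16.6, 10.0, 16.0, 3.9.
Cumulative: 19.5, 37.7, 54.4, 63.2, 82.9, 85.4, 100.8, 117.4, 127.4, 143.4, 147.3.
The total first reaches 59 DD on day 4.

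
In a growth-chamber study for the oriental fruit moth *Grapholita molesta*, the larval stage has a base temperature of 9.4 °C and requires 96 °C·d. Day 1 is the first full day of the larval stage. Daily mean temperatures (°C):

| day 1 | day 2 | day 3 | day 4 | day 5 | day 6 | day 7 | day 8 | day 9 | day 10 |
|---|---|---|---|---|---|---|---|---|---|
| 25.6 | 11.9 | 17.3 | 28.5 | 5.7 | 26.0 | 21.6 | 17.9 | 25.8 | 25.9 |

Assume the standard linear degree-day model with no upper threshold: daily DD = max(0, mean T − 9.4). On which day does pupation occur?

day 9

Daily DD above 9.4 °C: 16.2, 2.5, 7.9, 19.1, 0.0, 16.6, 12.2, 8.5, 16.4, 16.5.
Cumulative: 16.2, 18.7, 26.6, 45.7, 45.7, 62.3, 74.5, 83.0, 99.4, 115.9.
The total first reaches 96 DD on day 9.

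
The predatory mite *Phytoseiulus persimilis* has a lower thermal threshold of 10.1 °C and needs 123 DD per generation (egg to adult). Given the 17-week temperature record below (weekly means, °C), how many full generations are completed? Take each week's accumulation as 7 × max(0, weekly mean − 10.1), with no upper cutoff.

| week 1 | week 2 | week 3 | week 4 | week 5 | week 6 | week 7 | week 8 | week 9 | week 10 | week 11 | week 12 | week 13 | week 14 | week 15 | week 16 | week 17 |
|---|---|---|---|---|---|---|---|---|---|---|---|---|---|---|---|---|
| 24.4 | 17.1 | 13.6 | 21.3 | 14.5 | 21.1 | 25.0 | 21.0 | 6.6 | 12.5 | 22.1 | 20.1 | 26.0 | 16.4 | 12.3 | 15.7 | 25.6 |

Weekly DD (7 × max(0, T̄ − 10.1)): 100.1, 49.0, 24.5, 78.4, 30.8, 77.0, 104.3, 76.3, 0.0, 16.8, 84.0, 70.0, 111.3, 44.1, 15.4, 39.2, 108.5.
Season total = 1029.7 DD.
Complete generations = ⌊1029.7 / 123⌋ = 8.

8 generations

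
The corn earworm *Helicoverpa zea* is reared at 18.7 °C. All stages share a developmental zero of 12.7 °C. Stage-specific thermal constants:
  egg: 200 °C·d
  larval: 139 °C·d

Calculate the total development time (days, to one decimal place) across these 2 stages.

56.5 days

Daily accumulation at 18.7 °C = 18.7 − 12.7 = 6.0 DD/day.
Total K = 200 + 139 = 339 DD.
Total duration = 339 / 6.0 = 56.500 ≈ 56.5 days.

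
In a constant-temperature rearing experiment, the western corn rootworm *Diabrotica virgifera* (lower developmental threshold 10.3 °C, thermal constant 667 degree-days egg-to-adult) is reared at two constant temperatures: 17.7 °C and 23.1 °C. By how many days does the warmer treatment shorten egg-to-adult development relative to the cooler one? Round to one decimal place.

38.0 days

At 17.7 °C: 667 / (17.7 − 10.3) = 667 / 7.4 = 90.135 d.
At 23.1 °C: 667 / (23.1 − 10.3) = 667 / 12.8 = 52.109 d.
Difference = |90.135 − 52.109| = 38.026 ≈ 38.0 days.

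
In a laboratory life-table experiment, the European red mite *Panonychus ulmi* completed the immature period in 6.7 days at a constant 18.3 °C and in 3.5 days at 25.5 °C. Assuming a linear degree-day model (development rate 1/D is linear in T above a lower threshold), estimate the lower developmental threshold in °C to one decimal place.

Under the model K = D·(T − T_b), so D₁·(T₁ − T_b) = D₂·(T₂ − T_b).
6.7·(18.3 − T_b) = 3.5·(25.5 − T_b)
T_b = (6.7·18.3 − 3.5·25.5) / (6.7 − 3.5) = 33.36 / 3.2 = 10.425 °C ≈ 10.4 °C.

10.4 °C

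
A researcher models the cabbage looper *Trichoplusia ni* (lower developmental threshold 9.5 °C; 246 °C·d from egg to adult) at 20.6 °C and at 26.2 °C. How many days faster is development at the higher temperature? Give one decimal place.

7.4 days

At 20.6 °C: 246 / (20.6 − 9.5) = 246 / 11.1 = 22.162 d.
At 26.2 °C: 246 / (26.2 − 9.5) = 246 / 16.7 = 14.731 d.
Difference = |22.162 − 14.731| = 7.432 ≈ 7.4 days.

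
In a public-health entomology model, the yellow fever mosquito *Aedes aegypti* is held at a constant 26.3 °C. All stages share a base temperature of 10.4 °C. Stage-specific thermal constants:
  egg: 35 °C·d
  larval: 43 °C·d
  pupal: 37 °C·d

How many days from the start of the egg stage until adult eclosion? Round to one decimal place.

7.2 days

Daily accumulation at 26.3 °C = 26.3 − 10.4 = 15.9 DD/day.
Total K = 35 + 43 + 37 = 115 DD.
Total duration = 115 / 15.9 = 7.233 ≈ 7.2 days.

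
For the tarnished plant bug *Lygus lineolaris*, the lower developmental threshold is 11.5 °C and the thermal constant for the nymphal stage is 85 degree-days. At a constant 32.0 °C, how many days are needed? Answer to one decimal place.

Daily accumulation = 32.0 − 11.5 = 20.5 DD/day.
Duration = 85 / 20.5 = 4.146 ≈ 4.1 days.

4.1 days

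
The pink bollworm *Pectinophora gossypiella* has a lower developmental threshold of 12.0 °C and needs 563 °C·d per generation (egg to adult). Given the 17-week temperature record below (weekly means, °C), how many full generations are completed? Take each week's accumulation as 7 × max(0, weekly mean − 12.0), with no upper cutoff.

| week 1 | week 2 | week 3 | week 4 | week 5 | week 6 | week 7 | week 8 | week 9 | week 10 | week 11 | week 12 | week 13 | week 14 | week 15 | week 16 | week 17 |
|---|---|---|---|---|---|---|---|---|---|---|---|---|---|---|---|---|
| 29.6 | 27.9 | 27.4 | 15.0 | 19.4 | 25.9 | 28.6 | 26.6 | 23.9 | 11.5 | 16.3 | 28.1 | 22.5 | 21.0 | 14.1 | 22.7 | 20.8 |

2 generations

Weekly DD (7 × max(0, T̄ − 12.0)): 123.2, 111.3, 107.8, 21.0, 51.8, 97.3, 116.2, 102.2, 83.3, 0.0, 30.1, 112.7, 73.5, 63.0, 14.7, 74.9, 61.6.
Season total = 1244.6 DD.
Complete generations = ⌊1244.6 / 563⌋ = 2.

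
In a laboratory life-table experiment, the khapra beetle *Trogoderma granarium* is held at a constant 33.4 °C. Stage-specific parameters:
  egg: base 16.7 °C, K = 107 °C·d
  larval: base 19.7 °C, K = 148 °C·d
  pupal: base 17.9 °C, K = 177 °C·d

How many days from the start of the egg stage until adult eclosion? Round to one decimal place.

egg: 107 / (33.4 − 16.7) = 107 / 16.7 = 6.407 d.
larval: 148 / (33.4 − 19.7) = 148 / 13.7 = 10.803 d.
pupal: 177 / (33.4 − 17.9) = 177 / 15.5 = 11.419 d.
Sum = 28.629 ≈ 28.6 days.

28.6 days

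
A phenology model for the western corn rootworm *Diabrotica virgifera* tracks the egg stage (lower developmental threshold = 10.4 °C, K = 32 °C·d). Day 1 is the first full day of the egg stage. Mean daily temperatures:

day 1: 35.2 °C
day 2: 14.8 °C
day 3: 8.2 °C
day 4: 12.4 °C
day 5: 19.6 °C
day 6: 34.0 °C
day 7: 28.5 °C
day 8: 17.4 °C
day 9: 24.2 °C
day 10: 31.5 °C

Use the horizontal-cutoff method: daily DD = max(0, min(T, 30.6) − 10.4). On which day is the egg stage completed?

day 5

Daily DD above 10.4 °C (capped at 20.2): 20.2, 4.4, 0.0, 2.0, 9.2, 20.2, 18.1, 7.0, 13.8, 20.2.
Cumulative: 20.2, 24.6, 24.6, 26.6, 35.8, 56.0, 74.1, 81.1, 94.9, 115.1.
The total first reaches 32 DD on day 5.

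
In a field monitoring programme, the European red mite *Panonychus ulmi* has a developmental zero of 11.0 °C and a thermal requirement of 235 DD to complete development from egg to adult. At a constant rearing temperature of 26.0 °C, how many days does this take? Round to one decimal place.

Daily accumulation = 26.0 − 11.0 = 15.0 DD/day.
Duration = 235 / 15.0 = 15.667 ≈ 15.7 days.

15.7 days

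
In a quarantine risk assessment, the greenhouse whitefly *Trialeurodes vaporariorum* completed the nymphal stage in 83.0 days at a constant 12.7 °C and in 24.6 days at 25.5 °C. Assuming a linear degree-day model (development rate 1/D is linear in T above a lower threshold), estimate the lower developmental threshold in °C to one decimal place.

7.3 °C

Under the model K = D·(T − T_b), so D₁·(T₁ − T_b) = D₂·(T₂ − T_b).
83.0·(12.7 − T_b) = 24.6·(25.5 − T_b)
T_b = (83.0·12.7 − 24.6·25.5) / (83.0 − 24.6) = 426.80 / 58.4 = 7.308 °C ≈ 7.3 °C.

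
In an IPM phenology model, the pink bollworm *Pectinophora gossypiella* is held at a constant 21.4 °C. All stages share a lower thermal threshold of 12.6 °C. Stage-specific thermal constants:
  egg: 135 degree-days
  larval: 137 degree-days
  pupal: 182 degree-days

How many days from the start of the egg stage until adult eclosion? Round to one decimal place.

51.6 days

Daily accumulation at 21.4 °C = 21.4 − 12.6 = 8.8 DD/day.
Total K = 135 + 137 + 182 = 454 DD.
Total duration = 454 / 8.8 = 51.591 ≈ 51.6 days.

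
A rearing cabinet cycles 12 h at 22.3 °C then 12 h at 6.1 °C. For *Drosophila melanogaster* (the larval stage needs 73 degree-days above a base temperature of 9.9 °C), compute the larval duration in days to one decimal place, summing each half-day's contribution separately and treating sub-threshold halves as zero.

11.8 days

Day half: max(0, 22.3 − 9.9) × 0.5 = 12.4 × 0.5 = 6.20 DD.
Night half: max(0, 6.1 − 9.9) × 0.5 = 0.0 × 0.5 = 0.00 DD.
Per 24 h: 6.20 DD/day.
Duration = 73 / 6.20 = 11.774 ≈ 11.8 days.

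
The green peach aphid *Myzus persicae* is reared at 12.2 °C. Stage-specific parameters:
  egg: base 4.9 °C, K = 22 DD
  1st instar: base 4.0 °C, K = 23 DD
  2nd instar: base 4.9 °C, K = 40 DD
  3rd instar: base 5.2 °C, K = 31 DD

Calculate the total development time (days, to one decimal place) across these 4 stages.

15.7 days

egg: 22 / (12.2 − 4.9) = 22 / 7.3 = 3.014 d.
1st instar: 23 / (12.2 − 4.0) = 23 / 8.2 = 2.805 d.
2nd instar: 40 / (12.2 − 4.9) = 40 / 7.3 = 5.479 d.
3rd instar: 31 / (12.2 − 5.2) = 31 / 7.0 = 4.429 d.
Sum = 15.727 ≈ 15.7 days.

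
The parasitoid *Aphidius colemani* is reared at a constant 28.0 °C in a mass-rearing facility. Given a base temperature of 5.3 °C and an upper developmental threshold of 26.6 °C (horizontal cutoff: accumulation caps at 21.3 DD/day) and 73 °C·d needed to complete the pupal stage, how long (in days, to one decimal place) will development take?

3.4 days

Temperature 28.0 °C exceeds the upper threshold, so daily accumulation caps at 26.6 − 5.3 = 21.3 DD/day.
Duration = 73 / 21.3 = 3.427 ≈ 3.4 days.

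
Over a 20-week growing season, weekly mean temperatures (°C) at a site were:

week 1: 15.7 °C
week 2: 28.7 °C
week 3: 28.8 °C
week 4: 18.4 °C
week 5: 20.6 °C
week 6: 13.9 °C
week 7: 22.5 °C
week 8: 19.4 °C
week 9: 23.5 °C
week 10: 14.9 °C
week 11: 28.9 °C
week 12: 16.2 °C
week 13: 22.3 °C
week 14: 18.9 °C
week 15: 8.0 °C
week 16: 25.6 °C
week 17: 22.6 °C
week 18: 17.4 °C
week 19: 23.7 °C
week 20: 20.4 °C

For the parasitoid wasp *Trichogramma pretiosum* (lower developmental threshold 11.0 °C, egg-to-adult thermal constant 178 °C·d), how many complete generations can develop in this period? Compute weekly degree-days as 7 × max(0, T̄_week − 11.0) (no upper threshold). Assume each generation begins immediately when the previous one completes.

Weekly DD (7 × max(0, T̄ − 11.0)): 32.9, 123.9, 124.6, 51.8, 67.2, 20.3, 80.5, 58.8, 87.5, 27.3, 125.3, 36.4, 79.1, 55.3, 0.0, 102.2, 81.2, 44.8, 88.9, 65.8.
Season total = 1353.8 DD.
Complete generations = ⌊1353.8 / 178⌋ = 7.

7 generations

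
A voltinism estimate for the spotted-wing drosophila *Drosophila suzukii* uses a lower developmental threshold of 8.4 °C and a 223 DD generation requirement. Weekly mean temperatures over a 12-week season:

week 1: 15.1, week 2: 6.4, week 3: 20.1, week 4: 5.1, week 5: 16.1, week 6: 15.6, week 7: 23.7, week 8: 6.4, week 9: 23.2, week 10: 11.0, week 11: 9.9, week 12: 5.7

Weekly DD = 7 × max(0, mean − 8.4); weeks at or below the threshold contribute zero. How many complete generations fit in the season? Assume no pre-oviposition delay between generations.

2 generations

Weekly DD (7 × max(0, T̄ − 8.4)): 46.9, 0.0, 81.9, 0.0, 53.9, 50.4, 107.1, 0.0, 103.6, 18.2, 10.5, 0.0.
Season total = 472.5 DD.
Complete generations = ⌊472.5 / 223⌋ = 2.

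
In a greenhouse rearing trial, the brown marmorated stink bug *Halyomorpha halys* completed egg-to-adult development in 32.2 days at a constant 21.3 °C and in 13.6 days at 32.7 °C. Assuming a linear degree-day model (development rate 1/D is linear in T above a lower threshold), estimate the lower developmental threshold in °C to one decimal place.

13.0 °C

Linear rate model ⇒ the product D·(T − T_b) is constant across temperatures.
32.2·(21.3 − T_b) = 13.6·(32.7 − T_b)
T_b = (32.2·21.3 − 13.6·32.7) / (32.2 − 13.6) = 241.14 / 18.6 = 12.965 °C ≈ 13.0 °C.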